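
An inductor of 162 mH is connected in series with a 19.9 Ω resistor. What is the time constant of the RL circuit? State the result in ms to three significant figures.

τ ≈ 8.14 ms

τ = L/R = (0.162 H)/(19.9 Ω) = 8.141×10^-3 s.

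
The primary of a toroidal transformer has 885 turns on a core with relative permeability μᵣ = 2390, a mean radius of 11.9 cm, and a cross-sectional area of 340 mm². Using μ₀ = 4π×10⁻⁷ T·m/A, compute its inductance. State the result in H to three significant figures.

L ≈ 1.07 H

For a thin toroid, L = μ₀μᵣN²A/(2πR).
L = (4π×10⁻⁷)(2390)(885)²(3.400×10^-4) / (2π×0.119 m) = 1.07 H.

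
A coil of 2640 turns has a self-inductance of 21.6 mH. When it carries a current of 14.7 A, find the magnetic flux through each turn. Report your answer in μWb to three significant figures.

From L = NΦ_B/I, the flux per turn is Φ_B = LI/N.
Φ_B = (2.160×10^-2 H)(14.7 A)/2640 = 1.203×10^-4 Wb.

Φ_B ≈ 120 μWb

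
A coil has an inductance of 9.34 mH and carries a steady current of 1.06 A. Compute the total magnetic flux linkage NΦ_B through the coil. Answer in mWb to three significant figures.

From L = NΦ_B/I, the flux linkage is NΦ_B = LI.
NΦ_B = (9.340×10^-3 H)(1.06 A) = 9.900×10^-3 Wb.

NΦ_B ≈ 9.90 mWb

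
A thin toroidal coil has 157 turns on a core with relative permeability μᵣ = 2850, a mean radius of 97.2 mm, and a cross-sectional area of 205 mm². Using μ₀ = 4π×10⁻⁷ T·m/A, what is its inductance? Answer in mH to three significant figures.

L ≈ 29.6 mH

For a thin toroid, L = μ₀μᵣN²A/(2πR).
L = (4π×10⁻⁷)(2850)(157)²(2.050×10^-4) / (2π×9.720×10^-2 m) = 2.963×10^-2 H.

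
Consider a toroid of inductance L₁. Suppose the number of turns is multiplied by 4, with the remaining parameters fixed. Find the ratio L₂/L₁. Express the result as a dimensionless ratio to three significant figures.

For a toroid, L ∝ μᵣN²A/R.
L₂/L₁ = (4)^2 = 16.0.

L₂/L₁ = 16.0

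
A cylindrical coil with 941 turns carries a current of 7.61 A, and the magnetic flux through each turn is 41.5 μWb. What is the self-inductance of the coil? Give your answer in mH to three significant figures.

Self-inductance is defined by L = NΦ_B/I (flux linkage over current).
L = (941)(4.150×10^-5 Wb)/(7.61 A) = 5.132×10^-3 H.

L ≈ 5.13 mH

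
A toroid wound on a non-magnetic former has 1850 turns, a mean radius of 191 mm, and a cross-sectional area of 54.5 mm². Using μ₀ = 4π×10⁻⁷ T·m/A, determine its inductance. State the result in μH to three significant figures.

L ≈ 195 μH

For a thin toroid, L = μ₀N²A/(2πR).
L = (4π×10⁻⁷)(1850)²(5.450×10^-5) / (2π×0.191 m) = 1.953×10^-4 H.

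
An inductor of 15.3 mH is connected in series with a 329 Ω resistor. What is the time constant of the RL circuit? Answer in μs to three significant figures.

τ = L/R = (1.530×10^-2 H)/(329 Ω) = 4.650×10^-5 s.

τ ≈ 46.5 μs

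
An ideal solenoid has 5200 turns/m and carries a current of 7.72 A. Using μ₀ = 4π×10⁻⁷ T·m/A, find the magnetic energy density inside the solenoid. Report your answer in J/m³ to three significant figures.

u ≈ 1010 J/m³

B = μ₀nI = (4π×10⁻⁷)(5.200×10^3)(7.72) = 5.0446×10^-2 T.
u = B²/(2μ₀) = (5.0446×10^-2)²/(2×4π×10⁻⁷) = 1.013×10^3 J/m³.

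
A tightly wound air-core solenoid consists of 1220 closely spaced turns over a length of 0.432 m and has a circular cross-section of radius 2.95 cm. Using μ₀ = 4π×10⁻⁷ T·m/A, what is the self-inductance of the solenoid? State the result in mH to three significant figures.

L ≈ 11.8 mH

A = πr² = π(2.950×10^-2 m)² = 2.734×10^-3 m².
For a long solenoid, L = μ₀N²A/ℓ.
L = (4π×10⁻⁷)(1220)²(2.734×10^-3)/(0.432 m) = 1.184×10^-2 H.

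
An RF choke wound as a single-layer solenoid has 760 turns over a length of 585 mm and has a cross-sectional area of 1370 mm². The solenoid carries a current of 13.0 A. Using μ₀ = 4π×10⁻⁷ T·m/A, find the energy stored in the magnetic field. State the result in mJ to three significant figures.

U ≈ 144 mJ

A = 1370 mm² = 1.370×10^-3 m².
L = μ₀N²A/ℓ = (4π×10⁻⁷)(760)²(1.370×10^-3)/(0.585) = 1.700×10^-3 H.
U = ½LI² = ½(1.700×10^-3)(13.0)² = 0.1436 J.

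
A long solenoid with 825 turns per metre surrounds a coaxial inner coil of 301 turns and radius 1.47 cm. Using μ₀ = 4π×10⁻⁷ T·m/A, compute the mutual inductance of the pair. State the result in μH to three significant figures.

M ≈ 212 μH

The outer solenoid produces a uniform field B₁ = μ₀n₁I₁ across the inner coil,
so the flux linkage is N₂Φ = N₂B₁A₂ = μ₀n₁N₂A₂·I₁, giving M = μ₀n₁N₂A₂.
A₂ = πr² = π(1.470×10^-2 m)² = 6.789×10^-4 m².
M = (4π×10⁻⁷)(825)(301)(6.789×10^-4) = 2.118×10^-4 H.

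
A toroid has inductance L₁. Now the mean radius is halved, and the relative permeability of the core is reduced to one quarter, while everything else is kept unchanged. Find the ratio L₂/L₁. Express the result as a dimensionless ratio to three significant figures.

For a toroid, L ∝ μᵣN²A/R.
L₂/L₁ = (0.5)^-1 × (0.25) = 0.500.

L₂/L₁ = 0.500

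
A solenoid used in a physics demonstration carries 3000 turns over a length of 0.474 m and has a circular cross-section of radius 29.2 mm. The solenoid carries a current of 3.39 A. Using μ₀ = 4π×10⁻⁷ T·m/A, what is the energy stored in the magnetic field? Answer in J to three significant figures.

U ≈ 0.367 J

A = πr² = π(2.920×10^-2 m)² = 2.679×10^-3 m².
L = μ₀N²A/ℓ = (4π×10⁻⁷)(3000)²(2.679×10^-3)/(0.474) = 6.391×10^-2 H.
U = ½LI² = ½(6.391×10^-2)(3.39)² = 0.3672 J.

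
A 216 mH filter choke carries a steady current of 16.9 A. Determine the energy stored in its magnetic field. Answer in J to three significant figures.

U ≈ 30.8 J

Stored magnetic energy: U = ½LI².
U = ½(0.216 H)(16.9 A)² = 30.846 J.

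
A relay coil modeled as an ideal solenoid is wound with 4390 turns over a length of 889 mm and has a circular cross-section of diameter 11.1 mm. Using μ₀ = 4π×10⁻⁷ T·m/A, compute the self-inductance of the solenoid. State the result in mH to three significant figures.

L ≈ 2.64 mH

A = π(d/2)² = π(5.550×10^-3 m)² = 9.677×10^-5 m².
For a long solenoid, L = μ₀N²A/ℓ.
L = (4π×10⁻⁷)(4390)²(9.677×10^-5)/(0.889 m) = 2.636×10^-3 H.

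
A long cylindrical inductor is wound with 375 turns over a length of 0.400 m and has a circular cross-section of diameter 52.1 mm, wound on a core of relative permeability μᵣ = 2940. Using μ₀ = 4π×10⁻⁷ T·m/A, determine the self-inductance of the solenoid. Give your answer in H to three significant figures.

A = π(d/2)² = π(2.605×10^-2 m)² = 2.132×10^-3 m².
For a long solenoid, L = μ₀μᵣN²A/ℓ.
L = (4π×10⁻⁷)(2940)(375)²(2.132×10^-3)/(0.4 m) = 2.769 H.

L ≈ 2.77 H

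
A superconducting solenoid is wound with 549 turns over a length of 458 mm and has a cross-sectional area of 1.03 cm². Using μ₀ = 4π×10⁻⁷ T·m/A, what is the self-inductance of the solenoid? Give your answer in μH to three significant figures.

A = 1.03 cm² = 1.030×10^-4 m².
For a long solenoid, L = μ₀N²A/ℓ.
L = (4π×10⁻⁷)(549)²(1.030×10^-4)/(0.458 m) = 8.518×10^-5 H.

L ≈ 85.2 μH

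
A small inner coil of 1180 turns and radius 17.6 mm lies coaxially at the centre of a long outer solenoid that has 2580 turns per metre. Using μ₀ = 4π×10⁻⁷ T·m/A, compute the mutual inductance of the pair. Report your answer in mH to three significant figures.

M ≈ 3.72 mH

The outer solenoid produces a uniform field B₁ = μ₀n₁I₁ across the inner coil,
so the flux linkage is N₂Φ = N₂B₁A₂ = μ₀n₁N₂A₂·I₁, giving M = μ₀n₁N₂A₂.
A₂ = πr² = π(1.760×10^-2 m)² = 9.731×10^-4 m².
M = (4π×10⁻⁷)(2580)(1180)(9.731×10^-4) = 3.723×10^-3 H.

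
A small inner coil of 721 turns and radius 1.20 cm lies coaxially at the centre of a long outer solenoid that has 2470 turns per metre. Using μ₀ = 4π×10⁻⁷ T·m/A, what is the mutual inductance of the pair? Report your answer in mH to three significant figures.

The outer solenoid produces a uniform field B₁ = μ₀n₁I₁ across the inner coil,
so the flux linkage is N₂Φ = N₂B₁A₂ = μ₀n₁N₂A₂·I₁, giving M = μ₀n₁N₂A₂.
A₂ = πr² = π(1.200×10^-2 m)² = 4.524×10^-4 m².
M = (4π×10⁻⁷)(2470)(721)(4.524×10^-4) = 1.012×10^-3 H.

M ≈ 1.01 mH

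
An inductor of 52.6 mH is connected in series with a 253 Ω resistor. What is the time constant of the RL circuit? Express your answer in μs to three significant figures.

τ = L/R = (5.260×10^-2 H)/(253 Ω) = 2.079×10^-4 s.

τ ≈ 208 μs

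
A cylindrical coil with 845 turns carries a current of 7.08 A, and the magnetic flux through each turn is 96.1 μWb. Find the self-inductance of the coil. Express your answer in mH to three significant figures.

Self-inductance is defined by L = NΦ_B/I (flux linkage over current).
L = (845)(9.610×10^-5 Wb)/(7.08 A) = 1.147×10^-2 H.

L ≈ 11.5 mH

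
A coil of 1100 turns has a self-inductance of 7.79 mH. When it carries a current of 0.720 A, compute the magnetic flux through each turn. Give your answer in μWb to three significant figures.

Φ_B ≈ 5.10 μWb

From L = NΦ_B/I, the flux per turn is Φ_B = LI/N.
Φ_B = (7.790×10^-3 H)(0.720 A)/1100 = 5.099×10^-6 Wb.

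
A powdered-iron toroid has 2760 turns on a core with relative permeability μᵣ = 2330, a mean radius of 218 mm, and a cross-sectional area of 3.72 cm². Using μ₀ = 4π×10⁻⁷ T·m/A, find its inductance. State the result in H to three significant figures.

For a thin toroid, L = μ₀μᵣN²A/(2πR).
L = (4π×10⁻⁷)(2330)(2760)²(3.720×10^-4) / (2π×0.218 m) = 6.057 H.

L ≈ 6.06 H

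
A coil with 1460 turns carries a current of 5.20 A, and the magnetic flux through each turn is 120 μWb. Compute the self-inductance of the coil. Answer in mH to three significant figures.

Self-inductance is defined by L = NΦ_B/I (flux linkage over current).
L = (1460)(1.200×10^-4 Wb)/(5.20 A) = 3.369×10^-2 H.

L ≈ 33.7 mH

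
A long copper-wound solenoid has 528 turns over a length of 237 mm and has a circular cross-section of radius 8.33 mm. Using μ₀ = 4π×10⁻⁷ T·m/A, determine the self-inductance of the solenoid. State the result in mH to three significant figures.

A = πr² = π(8.330×10^-3 m)² = 2.180×10^-4 m².
For a long solenoid, L = μ₀N²A/ℓ.
L = (4π×10⁻⁷)(528)²(2.180×10^-4)/(0.237 m) = 3.222×10^-4 H.

L ≈ 0.322 mH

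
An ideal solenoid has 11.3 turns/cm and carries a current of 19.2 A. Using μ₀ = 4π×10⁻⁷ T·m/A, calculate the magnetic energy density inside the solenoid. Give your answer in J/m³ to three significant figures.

B = μ₀nI = (4π×10⁻⁷)(1.130×10^3)(19.2) = 2.726×10^-2 T.
u = B²/(2μ₀) = (2.726×10^-2)²/(2×4π×10⁻⁷) = 295.8 J/m³.

u ≈ 296 J/m³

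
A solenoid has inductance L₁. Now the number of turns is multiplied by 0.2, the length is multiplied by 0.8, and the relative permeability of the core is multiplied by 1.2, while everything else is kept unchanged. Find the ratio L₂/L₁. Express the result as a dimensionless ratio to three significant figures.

L₂/L₁ = 0.0600

For a solenoid, L ∝ μᵣN²A/ℓ.
L₂/L₁ = (0.2)^2 × (0.8)^-1 × (1.2) = 0.0600.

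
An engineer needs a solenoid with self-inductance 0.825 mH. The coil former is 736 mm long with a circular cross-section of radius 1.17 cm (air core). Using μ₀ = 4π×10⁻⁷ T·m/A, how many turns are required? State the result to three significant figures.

N ≈ 1060 turns

A = πr² = π(1.170×10^-2 m)² = 4.301×10^-4 m².
From L = μ₀N²A/ℓ, N = √(Lℓ / (μ₀A)).
N = √[(8.250×10^-4)(0.736) / ((4π×10⁻⁷)×4.301×10^-4)] = √(1.124×10^6) ≈ 1060.0.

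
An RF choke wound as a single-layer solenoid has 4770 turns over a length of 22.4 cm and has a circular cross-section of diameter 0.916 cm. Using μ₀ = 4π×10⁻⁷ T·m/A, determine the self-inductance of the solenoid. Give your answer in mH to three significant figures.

L ≈ 8.41 mH

A = π(d/2)² = π(4.580×10^-3 m)² = 6.590×10^-5 m².
For a long solenoid, L = μ₀N²A/ℓ.
L = (4π×10⁻⁷)(4770)²(6.590×10^-5)/(0.224 m) = 8.412×10^-3 H.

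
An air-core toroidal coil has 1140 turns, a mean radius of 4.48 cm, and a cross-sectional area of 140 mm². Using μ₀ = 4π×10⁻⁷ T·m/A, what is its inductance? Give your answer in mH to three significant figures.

L ≈ 0.812 mH

For a thin toroid, L = μ₀N²A/(2πR).
L = (4π×10⁻⁷)(1140)²(1.400×10^-4) / (2π×4.480×10^-2 m) = 8.122×10^-4 H.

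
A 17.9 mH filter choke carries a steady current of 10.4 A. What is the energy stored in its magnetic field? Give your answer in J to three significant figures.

Stored magnetic energy: U = ½LI².
U = ½(1.790×10^-2 H)(10.4 A)² = 0.968 J.

U ≈ 0.968 J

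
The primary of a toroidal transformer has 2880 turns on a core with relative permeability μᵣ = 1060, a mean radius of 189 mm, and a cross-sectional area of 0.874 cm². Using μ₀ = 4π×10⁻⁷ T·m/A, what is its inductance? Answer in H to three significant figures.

For a thin toroid, L = μ₀μᵣN²A/(2πR).
L = (4π×10⁻⁷)(1060)(2880)²(8.740×10^-5) / (2π×0.189 m) = 0.8131 H.

L ≈ 0.813 H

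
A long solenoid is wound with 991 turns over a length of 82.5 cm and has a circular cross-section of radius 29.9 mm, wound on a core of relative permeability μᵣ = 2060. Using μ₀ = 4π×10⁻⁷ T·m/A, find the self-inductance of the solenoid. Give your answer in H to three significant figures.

A = πr² = π(2.990×10^-2 m)² = 2.809×10^-3 m².
For a long solenoid, L = μ₀μᵣN²A/ℓ.
L = (4π×10⁻⁷)(2060)(991)²(2.809×10^-3)/(0.825 m) = 8.6549 H.

L ≈ 8.65 H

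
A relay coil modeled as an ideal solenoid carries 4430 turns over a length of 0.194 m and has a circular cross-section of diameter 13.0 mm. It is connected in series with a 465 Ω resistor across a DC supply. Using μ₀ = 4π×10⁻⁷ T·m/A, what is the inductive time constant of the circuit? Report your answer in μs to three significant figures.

τ ≈ 36.3 μs

A = π(d/2)² = π(6.500×10^-3 m)² = 1.327×10^-4 m².
L = μ₀N²A/ℓ = (4π×10⁻⁷)(4430)²(1.327×10^-4)/(0.194) = 1.687×10^-2 H.
τ = L/R = (1.687×10^-2)/(465) = 3.629×10^-5 s.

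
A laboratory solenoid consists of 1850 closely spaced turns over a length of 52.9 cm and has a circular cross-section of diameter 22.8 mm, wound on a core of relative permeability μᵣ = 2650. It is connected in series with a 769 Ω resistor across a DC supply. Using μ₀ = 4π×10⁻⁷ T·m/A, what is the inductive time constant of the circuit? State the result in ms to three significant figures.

τ ≈ 11.4 ms

A = π(d/2)² = π(1.140×10^-2 m)² = 4.083×10^-4 m².
L = μ₀μᵣN²A/ℓ = (4π×10⁻⁷)(2650)(1850)²(4.083×10^-4)/(0.529) = 8.796 H.
τ = L/R = (8.796)/(769) = 1.144×10^-2 s.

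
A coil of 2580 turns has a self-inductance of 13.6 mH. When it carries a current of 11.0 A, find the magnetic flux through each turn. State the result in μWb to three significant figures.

From L = NΦ_B/I, the flux per turn is Φ_B = LI/N.
Φ_B = (1.360×10^-2 H)(11.0 A)/2580 = 5.798×10^-5 Wb.

Φ_B ≈ 58.0 μWb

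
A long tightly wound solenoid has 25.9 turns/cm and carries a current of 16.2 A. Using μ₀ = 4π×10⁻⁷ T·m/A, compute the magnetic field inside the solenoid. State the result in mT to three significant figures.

Inside a long solenoid, B = μ₀nI.
B = (4π×10⁻⁷)(2.590×10^3 m⁻¹)(16.2 A) = 5.273×10^-2 T.

B ≈ 52.7 mT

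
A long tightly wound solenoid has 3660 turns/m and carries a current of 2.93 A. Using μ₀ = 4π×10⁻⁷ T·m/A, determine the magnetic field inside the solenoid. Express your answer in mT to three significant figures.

Inside a long solenoid, B = μ₀nI.
B = (4π×10⁻⁷)(3.660×10^3 m⁻¹)(2.93 A) = 1.348×10^-2 T.

B ≈ 13.5 mT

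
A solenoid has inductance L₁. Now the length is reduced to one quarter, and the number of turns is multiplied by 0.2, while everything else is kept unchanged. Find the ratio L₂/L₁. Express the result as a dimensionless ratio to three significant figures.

L₂/L₁ = 0.160

For a solenoid, L ∝ μᵣN²A/ℓ.
L₂/L₁ = (0.25)^-1 × (0.2)^2 = 0.160.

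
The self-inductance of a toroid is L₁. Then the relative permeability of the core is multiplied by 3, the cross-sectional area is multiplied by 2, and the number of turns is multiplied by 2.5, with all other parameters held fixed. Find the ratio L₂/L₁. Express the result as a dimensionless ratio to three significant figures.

For a toroid, L ∝ μᵣN²A/R.
L₂/L₁ = (3) × (2) × (2.5)^2 = 37.5.

L₂/L₁ = 37.5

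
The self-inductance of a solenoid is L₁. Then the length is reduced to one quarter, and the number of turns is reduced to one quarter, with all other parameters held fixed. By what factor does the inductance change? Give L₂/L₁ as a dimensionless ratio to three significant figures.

L₂/L₁ = 0.250

For a solenoid, L ∝ μᵣN²A/ℓ.
L₂/L₁ = (0.25)^-1 × (0.25)^2 = 0.250.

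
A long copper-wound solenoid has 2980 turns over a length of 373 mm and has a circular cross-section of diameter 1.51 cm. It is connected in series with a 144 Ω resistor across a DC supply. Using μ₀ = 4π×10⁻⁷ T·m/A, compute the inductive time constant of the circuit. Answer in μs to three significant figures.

τ ≈ 37.2 μs

A = π(d/2)² = π(7.550×10^-3 m)² = 1.791×10^-4 m².
L = μ₀N²A/ℓ = (4π×10⁻⁷)(2980)²(1.791×10^-4)/(0.373) = 5.358×10^-3 H.
τ = L/R = (5.358×10^-3)/(144) = 3.721×10^-5 s.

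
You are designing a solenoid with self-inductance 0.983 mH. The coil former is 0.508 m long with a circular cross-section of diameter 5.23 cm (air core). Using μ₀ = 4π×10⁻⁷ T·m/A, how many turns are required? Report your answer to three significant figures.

A = π(d/2)² = π(2.615×10^-2 m)² = 2.148×10^-3 m².
From L = μ₀N²A/ℓ, N = √(Lℓ / (μ₀A)).
N = √[(9.830×10^-4)(0.508) / ((4π×10⁻⁷)×2.148×10^-3)] = √(1.850×10^5) ≈ 430.1.

N ≈ 430 turns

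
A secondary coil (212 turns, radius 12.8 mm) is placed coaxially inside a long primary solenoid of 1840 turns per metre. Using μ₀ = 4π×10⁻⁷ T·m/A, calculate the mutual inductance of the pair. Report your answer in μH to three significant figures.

The outer solenoid produces a uniform field B₁ = μ₀n₁I₁ across the inner coil,
so the flux linkage is N₂Φ = N₂B₁A₂ = μ₀n₁N₂A₂·I₁, giving M = μ₀n₁N₂A₂.
A₂ = πr² = π(1.280×10^-2 m)² = 5.147×10^-4 m².
M = (4π×10⁻⁷)(1840)(212)(5.147×10^-4) = 2.523×10^-4 H.

M ≈ 252 μH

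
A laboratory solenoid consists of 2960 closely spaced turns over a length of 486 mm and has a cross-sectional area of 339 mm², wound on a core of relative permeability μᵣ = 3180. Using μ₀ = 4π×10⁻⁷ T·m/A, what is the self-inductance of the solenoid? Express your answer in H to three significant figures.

A = 339 mm² = 3.390×10^-4 m².
For a long solenoid, L = μ₀μᵣN²A/ℓ.
L = (4π×10⁻⁷)(3180)(2960)²(3.390×10^-4)/(0.486 m) = 24.42 H.

L ≈ 24.4 H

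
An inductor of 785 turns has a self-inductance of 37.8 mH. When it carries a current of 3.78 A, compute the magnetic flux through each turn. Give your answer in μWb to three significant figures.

From L = NΦ_B/I, the flux per turn is Φ_B = LI/N.
Φ_B = (3.780×10^-2 H)(3.78 A)/785 = 1.820×10^-4 Wb.

Φ_B ≈ 182 μWb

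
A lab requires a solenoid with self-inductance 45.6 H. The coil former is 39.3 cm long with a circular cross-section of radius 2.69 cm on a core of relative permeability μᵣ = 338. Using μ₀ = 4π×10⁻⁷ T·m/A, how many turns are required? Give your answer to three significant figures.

N ≈ 4310 turns

A = πr² = π(2.690×10^-2 m)² = 2.273×10^-3 m².
From L = μ₀μᵣN²A/ℓ, N = √(Lℓ / (μ₀μᵣA)).
N = √[(45.6)(0.393) / ((4π×10⁻⁷)(338)×2.273×10^-3)] = √(1.856×10^7) ≈ 4308.1.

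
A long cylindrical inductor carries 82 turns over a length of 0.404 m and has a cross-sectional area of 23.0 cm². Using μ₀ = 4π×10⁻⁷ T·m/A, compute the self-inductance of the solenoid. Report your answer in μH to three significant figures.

A = 23.0 cm² = 2.300×10^-3 m².
For a long solenoid, L = μ₀N²A/ℓ.
L = (4π×10⁻⁷)(82)²(2.300×10^-3)/(0.404 m) = 4.810×10^-5 H.

L ≈ 48.1 μH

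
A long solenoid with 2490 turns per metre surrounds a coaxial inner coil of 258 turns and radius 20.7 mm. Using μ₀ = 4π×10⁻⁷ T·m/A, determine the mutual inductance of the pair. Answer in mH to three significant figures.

The outer solenoid produces a uniform field B₁ = μ₀n₁I₁ across the inner coil,
so the flux linkage is N₂Φ = N₂B₁A₂ = μ₀n₁N₂A₂·I₁, giving M = μ₀n₁N₂A₂.
A₂ = πr² = π(2.070×10^-2 m)² = 1.346×10^-3 m².
M = (4π×10⁻⁷)(2490)(258)(1.346×10^-3) = 1.087×10^-3 H.

M ≈ 1.09 mH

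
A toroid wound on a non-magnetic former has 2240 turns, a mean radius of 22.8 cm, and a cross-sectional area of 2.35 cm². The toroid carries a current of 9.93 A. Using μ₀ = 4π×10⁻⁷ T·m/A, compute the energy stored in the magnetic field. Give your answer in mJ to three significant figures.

U ≈ 51.0 mJ

L = μ₀N²A/(2πR) = (4π×10⁻⁷)(2240)²(2.350×10^-4)/(2π×0.228) = 1.034×10^-3 H.
U = ½LI² = ½(1.034×10^-3)(9.93)² = 5.099×10^-2 J.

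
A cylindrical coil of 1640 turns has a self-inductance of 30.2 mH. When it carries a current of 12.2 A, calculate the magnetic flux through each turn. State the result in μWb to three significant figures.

Φ_B ≈ 225 μWb

From L = NΦ_B/I, the flux per turn is Φ_B = LI/N.
Φ_B = (3.020×10^-2 H)(12.2 A)/1640 = 2.247×10^-4 Wb.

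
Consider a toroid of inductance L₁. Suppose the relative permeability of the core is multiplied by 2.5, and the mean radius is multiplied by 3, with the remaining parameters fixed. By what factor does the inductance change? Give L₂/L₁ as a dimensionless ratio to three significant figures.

For a toroid, L ∝ μᵣN²A/R.
L₂/L₁ = (2.5) × (3)^-1 = 0.833.

L₂/L₁ = 0.833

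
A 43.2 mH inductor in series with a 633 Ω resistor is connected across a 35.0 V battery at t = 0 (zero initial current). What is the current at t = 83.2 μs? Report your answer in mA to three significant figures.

I ≈ 39.0 mA

τ = L/R = 4.320×10^-2/633 = 6.8246×10^-5 s; final current I_∞ = ε/R = 35.0/633 = 5.529×10^-2 A.
I(t) = I_∞(1 − e^(−t/τ)) with t/τ = 1.219.
I = (5.529×10^-2)(1 − e^(−1.219)) = 3.895×10^-2 A.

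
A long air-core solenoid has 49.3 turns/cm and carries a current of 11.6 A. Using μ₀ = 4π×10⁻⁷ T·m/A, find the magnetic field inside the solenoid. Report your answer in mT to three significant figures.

B ≈ 71.9 mT

Inside a long solenoid, B = μ₀nI.
B = (4π×10⁻⁷)(4.930×10^3 m⁻¹)(11.6 A) = 7.186×10^-2 T.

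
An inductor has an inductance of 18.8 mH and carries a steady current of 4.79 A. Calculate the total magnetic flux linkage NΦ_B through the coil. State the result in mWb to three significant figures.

From L = NΦ_B/I, the flux linkage is NΦ_B = LI.
NΦ_B = (1.880×10^-2 H)(4.79 A) = 9.005×10^-2 Wb.

NΦ_B ≈ 90.1 mWb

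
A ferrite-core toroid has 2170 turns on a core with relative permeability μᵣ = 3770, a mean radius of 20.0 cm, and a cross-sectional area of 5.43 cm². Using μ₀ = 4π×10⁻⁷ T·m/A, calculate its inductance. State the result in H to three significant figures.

L ≈ 9.64 H

For a thin toroid, L = μ₀μᵣN²A/(2πR).
L = (4π×10⁻⁷)(3770)(2170)²(5.430×10^-4) / (2π×0.2 m) = 9.64 H.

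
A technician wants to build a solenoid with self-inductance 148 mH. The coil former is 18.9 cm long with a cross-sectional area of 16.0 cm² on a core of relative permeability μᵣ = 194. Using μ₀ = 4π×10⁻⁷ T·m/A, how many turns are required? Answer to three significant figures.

N ≈ 268 turns

A = 16.0 cm² = 1.600×10^-3 m².
From L = μ₀μᵣN²A/ℓ, N = √(Lℓ / (μ₀μᵣA)).
N = √[(0.148)(0.189) / ((4π×10⁻⁷)(194)×1.600×10^-3)] = √(7.171×10^4) ≈ 267.8.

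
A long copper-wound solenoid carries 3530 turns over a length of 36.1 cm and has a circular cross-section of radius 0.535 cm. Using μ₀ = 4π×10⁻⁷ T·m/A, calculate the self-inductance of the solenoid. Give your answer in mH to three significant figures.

A = πr² = π(5.350×10^-3 m)² = 8.992×10^-5 m².
For a long solenoid, L = μ₀N²A/ℓ.
L = (4π×10⁻⁷)(3530)²(8.992×10^-5)/(0.361 m) = 3.900×10^-3 H.

L ≈ 3.90 mH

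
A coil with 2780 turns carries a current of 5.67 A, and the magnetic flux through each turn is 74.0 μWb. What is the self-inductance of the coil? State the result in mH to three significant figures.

Self-inductance is defined by L = NΦ_B/I (flux linkage over current).
L = (2780)(7.400×10^-5 Wb)/(5.67 A) = 3.628×10^-2 H.

L ≈ 36.3 mH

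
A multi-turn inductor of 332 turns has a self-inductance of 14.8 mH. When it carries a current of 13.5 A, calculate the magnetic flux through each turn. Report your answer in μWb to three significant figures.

From L = NΦ_B/I, the flux per turn is Φ_B = LI/N.
Φ_B = (1.480×10^-2 H)(13.5 A)/332 = 6.018×10^-4 Wb.

Φ_B ≈ 602 μWb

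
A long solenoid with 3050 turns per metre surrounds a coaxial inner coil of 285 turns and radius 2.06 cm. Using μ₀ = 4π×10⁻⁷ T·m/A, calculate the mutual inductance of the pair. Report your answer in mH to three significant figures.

M ≈ 1.46 mH

The outer solenoid produces a uniform field B₁ = μ₀n₁I₁ across the inner coil,
so the flux linkage is N₂Φ = N₂B₁A₂ = μ₀n₁N₂A₂·I₁, giving M = μ₀n₁N₂A₂.
A₂ = πr² = π(2.060×10^-2 m)² = 1.333×10^-3 m².
M = (4π×10⁻⁷)(3050)(285)(1.333×10^-3) = 1.456×10^-3 H.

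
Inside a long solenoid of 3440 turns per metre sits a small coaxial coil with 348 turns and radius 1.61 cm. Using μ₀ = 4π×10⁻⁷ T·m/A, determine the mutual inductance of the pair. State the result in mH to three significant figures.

The outer solenoid produces a uniform field B₁ = μ₀n₁I₁ across the inner coil,
so the flux linkage is N₂Φ = N₂B₁A₂ = μ₀n₁N₂A₂·I₁, giving M = μ₀n₁N₂A₂.
A₂ = πr² = π(1.610×10^-2 m)² = 8.143×10^-4 m².
M = (4π×10⁻⁷)(3440)(348)(8.143×10^-4) = 1.225×10^-3 H.

M ≈ 1.23 mH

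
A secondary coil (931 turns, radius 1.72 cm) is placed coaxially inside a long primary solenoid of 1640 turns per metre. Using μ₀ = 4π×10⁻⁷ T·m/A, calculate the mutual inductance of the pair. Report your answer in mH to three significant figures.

The outer solenoid produces a uniform field B₁ = μ₀n₁I₁ across the inner coil,
so the flux linkage is N₂Φ = N₂B₁A₂ = μ₀n₁N₂A₂·I₁, giving M = μ₀n₁N₂A₂.
A₂ = πr² = π(1.720×10^-2 m)² = 9.294×10^-4 m².
M = (4π×10⁻⁷)(1640)(931)(9.294×10^-4) = 1.783×10^-3 H.

M ≈ 1.78 mH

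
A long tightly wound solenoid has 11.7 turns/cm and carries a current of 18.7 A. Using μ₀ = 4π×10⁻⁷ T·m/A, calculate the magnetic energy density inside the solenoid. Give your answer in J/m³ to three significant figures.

u ≈ 301 J/m³

B = μ₀nI = (4π×10⁻⁷)(1.170×10^3)(18.7) = 2.749×10^-2 T.
u = B²/(2μ₀) = (2.749×10^-2)²/(2×4π×10⁻⁷) = 300.8 J/m³.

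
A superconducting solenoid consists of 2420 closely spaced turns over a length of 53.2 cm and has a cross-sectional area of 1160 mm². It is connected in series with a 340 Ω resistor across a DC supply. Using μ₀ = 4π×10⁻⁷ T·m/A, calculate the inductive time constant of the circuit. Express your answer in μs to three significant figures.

τ ≈ 47.2 μs

A = 1160 mm² = 1.160×10^-3 m².
L = μ₀N²A/ℓ = (4π×10⁻⁷)(2420)²(1.160×10^-3)/(0.532) = 1.6047×10^-2 H.
τ = L/R = (1.6047×10^-2)/(340) = 4.720×10^-5 s.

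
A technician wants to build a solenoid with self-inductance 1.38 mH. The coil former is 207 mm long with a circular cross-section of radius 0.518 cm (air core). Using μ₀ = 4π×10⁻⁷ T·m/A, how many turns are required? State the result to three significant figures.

N ≈ 1640 turns

A = πr² = π(5.180×10^-3 m)² = 8.430×10^-5 m².
From L = μ₀N²A/ℓ, N = √(Lℓ / (μ₀A)).
N = √[(1.380×10^-3)(0.207) / ((4π×10⁻⁷)×8.430×10^-5)] = √(2.697×10^6) ≈ 1642.2.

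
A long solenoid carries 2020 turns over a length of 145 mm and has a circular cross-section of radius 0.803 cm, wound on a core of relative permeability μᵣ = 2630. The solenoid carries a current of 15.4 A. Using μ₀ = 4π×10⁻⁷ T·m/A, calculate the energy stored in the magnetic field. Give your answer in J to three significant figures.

A = πr² = π(8.030×10^-3 m)² = 2.026×10^-4 m².
L = μ₀μᵣN²A/ℓ = (4π×10⁻⁷)(2630)(2020)²(2.026×10^-4)/(0.145) = 18.84 H.
U = ½LI² = ½(18.84)(15.4)² = 2.234×10^3 J.

U ≈ 2230 J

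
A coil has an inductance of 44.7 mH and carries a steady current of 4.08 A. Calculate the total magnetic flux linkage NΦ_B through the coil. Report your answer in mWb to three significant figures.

NΦ_B ≈ 182 mWb

From L = NΦ_B/I, the flux linkage is NΦ_B = LI.
NΦ_B = (4.470×10^-2 H)(4.08 A) = 0.1824 Wb.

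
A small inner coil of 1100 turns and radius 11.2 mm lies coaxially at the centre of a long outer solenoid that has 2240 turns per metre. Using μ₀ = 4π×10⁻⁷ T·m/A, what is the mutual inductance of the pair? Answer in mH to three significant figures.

M ≈ 1.22 mH

The outer solenoid produces a uniform field B₁ = μ₀n₁I₁ across the inner coil,
so the flux linkage is N₂Φ = N₂B₁A₂ = μ₀n₁N₂A₂·I₁, giving M = μ₀n₁N₂A₂.
A₂ = πr² = π(1.120×10^-2 m)² = 3.941×10^-4 m².
M = (4π×10⁻⁷)(2240)(1100)(3.941×10^-4) = 1.220×10^-3 H.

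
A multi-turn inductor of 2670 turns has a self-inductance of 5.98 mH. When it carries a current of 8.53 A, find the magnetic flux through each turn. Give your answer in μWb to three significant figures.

From L = NΦ_B/I, the flux per turn is Φ_B = LI/N.
Φ_B = (5.980×10^-3 H)(8.53 A)/2670 = 1.910×10^-5 Wb.

Φ_B ≈ 19.1 μWb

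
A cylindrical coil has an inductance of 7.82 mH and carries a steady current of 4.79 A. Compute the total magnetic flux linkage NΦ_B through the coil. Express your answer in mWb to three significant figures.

From L = NΦ_B/I, the flux linkage is NΦ_B = LI.
NΦ_B = (7.820×10^-3 H)(4.79 A) = 3.746×10^-2 Wb.

NΦ_B ≈ 37.5 mWb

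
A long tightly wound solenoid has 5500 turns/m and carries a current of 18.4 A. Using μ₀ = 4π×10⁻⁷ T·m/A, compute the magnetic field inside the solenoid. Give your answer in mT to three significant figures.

B ≈ 127 mT

Inside a long solenoid, B = μ₀nI.
B = (4π×10⁻⁷)(5.500×10^3 m⁻¹)(18.4 A) = 0.1272 T.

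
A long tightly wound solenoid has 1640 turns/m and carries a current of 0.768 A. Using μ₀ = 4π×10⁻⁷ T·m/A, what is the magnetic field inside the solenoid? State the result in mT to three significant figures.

Inside a long solenoid, B = μ₀nI.
B = (4π×10⁻⁷)(1.640×10^3 m⁻¹)(0.768 A) = 1.583×10^-3 T.

B ≈ 1.58 mT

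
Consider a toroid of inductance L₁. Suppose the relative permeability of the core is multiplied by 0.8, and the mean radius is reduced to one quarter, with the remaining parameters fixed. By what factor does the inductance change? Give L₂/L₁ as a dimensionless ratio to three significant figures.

L₂/L₁ = 3.20

For a toroid, L ∝ μᵣN²A/R.
L₂/L₁ = (0.8) × (0.25)^-1 = 3.20.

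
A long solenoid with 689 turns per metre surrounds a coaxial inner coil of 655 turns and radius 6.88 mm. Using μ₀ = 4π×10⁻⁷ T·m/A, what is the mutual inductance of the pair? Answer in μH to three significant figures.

The outer solenoid produces a uniform field B₁ = μ₀n₁I₁ across the inner coil,
so the flux linkage is N₂Φ = N₂B₁A₂ = μ₀n₁N₂A₂·I₁, giving M = μ₀n₁N₂A₂.
A₂ = πr² = π(6.880×10^-3 m)² = 1.487×10^-4 m².
M = (4π×10⁻⁷)(689)(655)(1.487×10^-4) = 8.433×10^-5 H.

M ≈ 84.3 μH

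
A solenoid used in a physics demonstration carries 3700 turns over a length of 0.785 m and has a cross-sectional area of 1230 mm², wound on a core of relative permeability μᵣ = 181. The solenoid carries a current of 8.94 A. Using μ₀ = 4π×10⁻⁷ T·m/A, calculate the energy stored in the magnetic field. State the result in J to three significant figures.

U ≈ 195 J

A = 1230 mm² = 1.230×10^-3 m².
L = μ₀μᵣN²A/ℓ = (4π×10⁻⁷)(181)(3700)²(1.230×10^-3)/(0.785) = 4.879 H.
U = ½LI² = ½(4.879)(8.94)² = 195 J.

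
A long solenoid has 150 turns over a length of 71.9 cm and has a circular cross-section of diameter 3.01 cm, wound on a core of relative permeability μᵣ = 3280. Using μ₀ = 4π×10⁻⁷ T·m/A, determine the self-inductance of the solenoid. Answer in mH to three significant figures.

L ≈ 91.8 mH

A = π(d/2)² = π(1.505×10^-2 m)² = 7.116×10^-4 m².
For a long solenoid, L = μ₀μᵣN²A/ℓ.
L = (4π×10⁻⁷)(3280)(150)²(7.116×10^-4)/(0.719 m) = 9.178×10^-2 H.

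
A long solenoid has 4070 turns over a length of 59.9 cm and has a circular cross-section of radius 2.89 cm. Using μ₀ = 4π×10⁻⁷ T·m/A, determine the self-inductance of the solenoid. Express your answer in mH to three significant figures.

L ≈ 91.2 mH

A = πr² = π(2.890×10^-2 m)² = 2.624×10^-3 m².
For a long solenoid, L = μ₀N²A/ℓ.
L = (4π×10⁻⁷)(4070)²(2.624×10^-3)/(0.599 m) = 9.118×10^-2 H.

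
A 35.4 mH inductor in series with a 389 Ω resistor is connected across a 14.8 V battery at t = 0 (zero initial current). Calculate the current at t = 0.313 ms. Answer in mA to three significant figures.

I ≈ 36.8 mA

τ = L/R = 3.540×10^-2/389 = 9.100×10^-5 s; final current I_∞ = ε/R = 14.8/389 = 3.8046×10^-2 A.
I(t) = I_∞(1 − e^(−t/τ)) with t/τ = 3.439.
I = (3.8046×10^-2)(1 − e^(−3.439)) = 3.683×10^-2 A.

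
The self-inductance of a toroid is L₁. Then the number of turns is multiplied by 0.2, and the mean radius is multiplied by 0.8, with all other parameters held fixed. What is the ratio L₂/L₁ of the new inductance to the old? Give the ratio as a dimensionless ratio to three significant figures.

L₂/L₁ = 0.0500

For a toroid, L ∝ μᵣN²A/R.
L₂/L₁ = (0.2)^2 × (0.8)^-1 = 0.0500.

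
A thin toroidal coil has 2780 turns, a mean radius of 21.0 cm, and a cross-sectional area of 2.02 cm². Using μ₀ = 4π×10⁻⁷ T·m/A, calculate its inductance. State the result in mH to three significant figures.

L ≈ 1.49 mH

For a thin toroid, L = μ₀N²A/(2πR).
L = (4π×10⁻⁷)(2780)²(2.020×10^-4) / (2π×0.21 m) = 1.487×10^-3 H.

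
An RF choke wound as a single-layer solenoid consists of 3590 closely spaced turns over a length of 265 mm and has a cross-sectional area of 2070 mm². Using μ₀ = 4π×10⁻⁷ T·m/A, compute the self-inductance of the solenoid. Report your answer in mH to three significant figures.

L ≈ 127 mH

A = 2070 mm² = 2.070×10^-3 m².
For a long solenoid, L = μ₀N²A/ℓ.
L = (4π×10⁻⁷)(3590)²(2.070×10^-3)/(0.265 m) = 0.1265 H.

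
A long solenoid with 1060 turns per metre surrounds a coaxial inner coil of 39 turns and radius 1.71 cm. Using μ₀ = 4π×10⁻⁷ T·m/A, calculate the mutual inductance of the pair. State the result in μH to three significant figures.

M ≈ 47.7 μH

The outer solenoid produces a uniform field B₁ = μ₀n₁I₁ across the inner coil,
so the flux linkage is N₂Φ = N₂B₁A₂ = μ₀n₁N₂A₂·I₁, giving M = μ₀n₁N₂A₂.
A₂ = πr² = π(1.710×10^-2 m)² = 9.186×10^-4 m².
M = (4π×10⁻⁷)(1060)(39)(9.186×10^-4) = 4.772×10^-5 H.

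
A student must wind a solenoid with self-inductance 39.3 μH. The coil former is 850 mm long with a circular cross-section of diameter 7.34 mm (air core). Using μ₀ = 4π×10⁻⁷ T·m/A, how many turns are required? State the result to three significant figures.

N ≈ 793 turns

A = π(d/2)² = π(3.670×10^-3 m)² = 4.231×10^-5 m².
From L = μ₀N²A/ℓ, N = √(Lℓ / (μ₀A)).
N = √[(3.930×10^-5)(0.85) / ((4π×10⁻⁷)×4.231×10^-5)] = √(6.282×10^5) ≈ 792.6.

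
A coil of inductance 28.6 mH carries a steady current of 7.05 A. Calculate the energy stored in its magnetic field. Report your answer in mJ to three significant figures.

U ≈ 711 mJ

Stored magnetic energy: U = ½LI².
U = ½(2.860×10^-2 H)(7.05 A)² = 0.7107 J.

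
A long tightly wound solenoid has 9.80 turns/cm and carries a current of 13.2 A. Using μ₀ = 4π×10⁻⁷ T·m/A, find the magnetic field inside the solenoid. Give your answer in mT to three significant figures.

Inside a long solenoid, B = μ₀nI.
B = (4π×10⁻⁷)(980 m⁻¹)(13.2 A) = 1.626×10^-2 T.

B ≈ 16.3 mT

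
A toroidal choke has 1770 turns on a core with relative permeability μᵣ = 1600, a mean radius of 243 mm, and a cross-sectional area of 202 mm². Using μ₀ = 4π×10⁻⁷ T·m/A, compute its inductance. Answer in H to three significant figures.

L ≈ 0.833 H

For a thin toroid, L = μ₀μᵣN²A/(2πR).
L = (4π×10⁻⁷)(1600)(1770)²(2.020×10^-4) / (2π×0.243 m) = 0.8334 H.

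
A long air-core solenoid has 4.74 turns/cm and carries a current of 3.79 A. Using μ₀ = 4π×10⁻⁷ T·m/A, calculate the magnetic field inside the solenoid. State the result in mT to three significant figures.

B ≈ 2.26 mT

Inside a long solenoid, B = μ₀nI.
B = (4π×10⁻⁷)(474 m⁻¹)(3.79 A) = 2.257×10^-3 T.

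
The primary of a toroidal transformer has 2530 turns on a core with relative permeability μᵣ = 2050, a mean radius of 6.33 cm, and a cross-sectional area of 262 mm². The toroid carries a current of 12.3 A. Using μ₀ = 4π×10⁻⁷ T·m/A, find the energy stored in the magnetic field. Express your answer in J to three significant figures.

L = μ₀μᵣN²A/(2πR) = (4π×10⁻⁷)(2050)(2530)²(2.620×10^-4)/(2π×6.330×10^-2) = 10.86 H.
U = ½LI² = ½(10.86)(12.3)² = 821.7 J.

U ≈ 822 J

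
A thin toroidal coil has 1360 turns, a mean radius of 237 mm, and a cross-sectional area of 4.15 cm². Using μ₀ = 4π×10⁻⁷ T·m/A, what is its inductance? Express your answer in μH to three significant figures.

For a thin toroid, L = μ₀N²A/(2πR).
L = (4π×10⁻⁷)(1360)²(4.150×10^-4) / (2π×0.237 m) = 6.478×10^-4 H.

L ≈ 648 μH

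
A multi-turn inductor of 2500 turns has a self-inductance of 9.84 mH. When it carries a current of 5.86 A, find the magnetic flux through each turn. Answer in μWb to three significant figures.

Φ_B ≈ 23.1 μWb

From L = NΦ_B/I, the flux per turn is Φ_B = LI/N.
Φ_B = (9.840×10^-3 H)(5.86 A)/2500 = 2.306×10^-5 Wb.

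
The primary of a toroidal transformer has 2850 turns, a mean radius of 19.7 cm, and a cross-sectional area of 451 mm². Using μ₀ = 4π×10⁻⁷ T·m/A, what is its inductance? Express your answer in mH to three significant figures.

For a thin toroid, L = μ₀N²A/(2πR).
L = (4π×10⁻⁷)(2850)²(4.510×10^-4) / (2π×0.197 m) = 3.719×10^-3 H.

L ≈ 3.72 mH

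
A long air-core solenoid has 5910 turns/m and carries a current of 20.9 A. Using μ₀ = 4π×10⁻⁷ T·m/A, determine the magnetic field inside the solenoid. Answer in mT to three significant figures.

B ≈ 155 mT

Inside a long solenoid, B = μ₀nI.
B = (4π×10⁻⁷)(5.910×10^3 m⁻¹)(20.9 A) = 0.1552 T.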